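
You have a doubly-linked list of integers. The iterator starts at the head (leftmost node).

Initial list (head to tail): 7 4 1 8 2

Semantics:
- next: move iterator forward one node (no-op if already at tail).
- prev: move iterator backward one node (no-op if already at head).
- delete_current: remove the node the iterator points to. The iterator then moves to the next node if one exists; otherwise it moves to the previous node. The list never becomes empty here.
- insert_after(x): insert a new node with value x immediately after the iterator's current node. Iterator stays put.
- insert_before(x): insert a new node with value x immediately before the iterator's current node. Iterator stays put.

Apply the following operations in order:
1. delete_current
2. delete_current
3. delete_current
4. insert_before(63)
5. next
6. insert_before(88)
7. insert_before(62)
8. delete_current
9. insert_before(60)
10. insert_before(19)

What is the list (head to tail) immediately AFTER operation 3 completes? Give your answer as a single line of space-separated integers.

After 1 (delete_current): list=[4, 1, 8, 2] cursor@4
After 2 (delete_current): list=[1, 8, 2] cursor@1
After 3 (delete_current): list=[8, 2] cursor@8

Answer: 8 2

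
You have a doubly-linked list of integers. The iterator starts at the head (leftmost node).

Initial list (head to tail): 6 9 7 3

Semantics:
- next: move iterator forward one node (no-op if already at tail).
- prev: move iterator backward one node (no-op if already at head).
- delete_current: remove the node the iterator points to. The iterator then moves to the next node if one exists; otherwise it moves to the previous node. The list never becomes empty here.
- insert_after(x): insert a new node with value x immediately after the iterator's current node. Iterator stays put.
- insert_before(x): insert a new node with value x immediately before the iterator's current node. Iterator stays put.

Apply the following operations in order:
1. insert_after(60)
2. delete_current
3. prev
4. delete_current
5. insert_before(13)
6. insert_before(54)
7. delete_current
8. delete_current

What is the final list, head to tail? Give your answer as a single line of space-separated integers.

After 1 (insert_after(60)): list=[6, 60, 9, 7, 3] cursor@6
After 2 (delete_current): list=[60, 9, 7, 3] cursor@60
After 3 (prev): list=[60, 9, 7, 3] cursor@60
After 4 (delete_current): list=[9, 7, 3] cursor@9
After 5 (insert_before(13)): list=[13, 9, 7, 3] cursor@9
After 6 (insert_before(54)): list=[13, 54, 9, 7, 3] cursor@9
After 7 (delete_current): list=[13, 54, 7, 3] cursor@7
After 8 (delete_current): list=[13, 54, 3] cursor@3

Answer: 13 54 3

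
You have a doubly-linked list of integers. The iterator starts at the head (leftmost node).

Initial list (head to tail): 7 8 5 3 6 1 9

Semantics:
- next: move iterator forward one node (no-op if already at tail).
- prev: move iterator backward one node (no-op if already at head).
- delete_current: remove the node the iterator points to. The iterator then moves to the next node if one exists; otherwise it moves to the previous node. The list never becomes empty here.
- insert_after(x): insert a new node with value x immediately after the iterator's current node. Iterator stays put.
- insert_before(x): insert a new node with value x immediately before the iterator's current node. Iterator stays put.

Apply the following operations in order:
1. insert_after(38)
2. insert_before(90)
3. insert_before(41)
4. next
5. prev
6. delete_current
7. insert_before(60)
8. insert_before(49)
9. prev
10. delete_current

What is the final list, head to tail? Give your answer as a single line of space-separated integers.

After 1 (insert_after(38)): list=[7, 38, 8, 5, 3, 6, 1, 9] cursor@7
After 2 (insert_before(90)): list=[90, 7, 38, 8, 5, 3, 6, 1, 9] cursor@7
After 3 (insert_before(41)): list=[90, 41, 7, 38, 8, 5, 3, 6, 1, 9] cursor@7
After 4 (next): list=[90, 41, 7, 38, 8, 5, 3, 6, 1, 9] cursor@38
After 5 (prev): list=[90, 41, 7, 38, 8, 5, 3, 6, 1, 9] cursor@7
After 6 (delete_current): list=[90, 41, 38, 8, 5, 3, 6, 1, 9] cursor@38
After 7 (insert_before(60)): list=[90, 41, 60, 38, 8, 5, 3, 6, 1, 9] cursor@38
After 8 (insert_before(49)): list=[90, 41, 60, 49, 38, 8, 5, 3, 6, 1, 9] cursor@38
After 9 (prev): list=[90, 41, 60, 49, 38, 8, 5, 3, 6, 1, 9] cursor@49
After 10 (delete_current): list=[90, 41, 60, 38, 8, 5, 3, 6, 1, 9] cursor@38

Answer: 90 41 60 38 8 5 3 6 1 9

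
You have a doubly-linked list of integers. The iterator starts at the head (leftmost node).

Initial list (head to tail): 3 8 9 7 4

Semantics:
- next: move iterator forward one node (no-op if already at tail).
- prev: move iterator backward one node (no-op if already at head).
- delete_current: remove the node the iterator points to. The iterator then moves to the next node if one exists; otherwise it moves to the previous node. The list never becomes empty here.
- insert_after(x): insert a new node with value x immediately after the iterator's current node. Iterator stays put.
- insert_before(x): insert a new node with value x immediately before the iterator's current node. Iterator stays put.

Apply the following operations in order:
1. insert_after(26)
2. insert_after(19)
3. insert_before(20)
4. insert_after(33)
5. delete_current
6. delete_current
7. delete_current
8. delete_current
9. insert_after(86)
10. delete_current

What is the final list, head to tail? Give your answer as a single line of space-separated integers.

Answer: 20 86 9 7 4

Derivation:
After 1 (insert_after(26)): list=[3, 26, 8, 9, 7, 4] cursor@3
After 2 (insert_after(19)): list=[3, 19, 26, 8, 9, 7, 4] cursor@3
After 3 (insert_before(20)): list=[20, 3, 19, 26, 8, 9, 7, 4] cursor@3
After 4 (insert_after(33)): list=[20, 3, 33, 19, 26, 8, 9, 7, 4] cursor@3
After 5 (delete_current): list=[20, 33, 19, 26, 8, 9, 7, 4] cursor@33
After 6 (delete_current): list=[20, 19, 26, 8, 9, 7, 4] cursor@19
After 7 (delete_current): list=[20, 26, 8, 9, 7, 4] cursor@26
After 8 (delete_current): list=[20, 8, 9, 7, 4] cursor@8
After 9 (insert_after(86)): list=[20, 8, 86, 9, 7, 4] cursor@8
After 10 (delete_current): list=[20, 86, 9, 7, 4] cursor@86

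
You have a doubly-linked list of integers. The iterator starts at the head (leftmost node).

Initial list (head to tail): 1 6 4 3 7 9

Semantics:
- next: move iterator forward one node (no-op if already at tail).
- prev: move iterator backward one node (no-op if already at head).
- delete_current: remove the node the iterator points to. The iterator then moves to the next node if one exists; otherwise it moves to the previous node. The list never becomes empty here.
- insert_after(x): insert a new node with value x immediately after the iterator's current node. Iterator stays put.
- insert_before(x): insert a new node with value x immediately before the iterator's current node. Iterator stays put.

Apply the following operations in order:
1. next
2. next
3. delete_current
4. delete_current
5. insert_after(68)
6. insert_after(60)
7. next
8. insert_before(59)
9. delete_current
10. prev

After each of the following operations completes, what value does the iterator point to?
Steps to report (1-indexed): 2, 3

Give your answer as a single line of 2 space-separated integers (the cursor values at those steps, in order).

After 1 (next): list=[1, 6, 4, 3, 7, 9] cursor@6
After 2 (next): list=[1, 6, 4, 3, 7, 9] cursor@4
After 3 (delete_current): list=[1, 6, 3, 7, 9] cursor@3
After 4 (delete_current): list=[1, 6, 7, 9] cursor@7
After 5 (insert_after(68)): list=[1, 6, 7, 68, 9] cursor@7
After 6 (insert_after(60)): list=[1, 6, 7, 60, 68, 9] cursor@7
After 7 (next): list=[1, 6, 7, 60, 68, 9] cursor@60
After 8 (insert_before(59)): list=[1, 6, 7, 59, 60, 68, 9] cursor@60
After 9 (delete_current): list=[1, 6, 7, 59, 68, 9] cursor@68
After 10 (prev): list=[1, 6, 7, 59, 68, 9] cursor@59

Answer: 4 3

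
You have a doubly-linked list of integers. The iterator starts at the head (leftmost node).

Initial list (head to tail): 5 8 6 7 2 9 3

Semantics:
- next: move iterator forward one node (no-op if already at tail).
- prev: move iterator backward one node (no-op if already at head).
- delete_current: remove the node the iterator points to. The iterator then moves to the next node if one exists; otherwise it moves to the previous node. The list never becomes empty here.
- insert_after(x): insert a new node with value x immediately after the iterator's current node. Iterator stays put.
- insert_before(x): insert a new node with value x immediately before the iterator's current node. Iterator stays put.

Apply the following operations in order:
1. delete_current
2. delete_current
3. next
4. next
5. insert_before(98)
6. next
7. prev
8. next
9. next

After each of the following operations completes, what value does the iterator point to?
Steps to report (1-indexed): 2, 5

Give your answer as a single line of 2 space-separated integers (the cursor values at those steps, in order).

Answer: 6 2

Derivation:
After 1 (delete_current): list=[8, 6, 7, 2, 9, 3] cursor@8
After 2 (delete_current): list=[6, 7, 2, 9, 3] cursor@6
After 3 (next): list=[6, 7, 2, 9, 3] cursor@7
After 4 (next): list=[6, 7, 2, 9, 3] cursor@2
After 5 (insert_before(98)): list=[6, 7, 98, 2, 9, 3] cursor@2
After 6 (next): list=[6, 7, 98, 2, 9, 3] cursor@9
After 7 (prev): list=[6, 7, 98, 2, 9, 3] cursor@2
After 8 (next): list=[6, 7, 98, 2, 9, 3] cursor@9
After 9 (next): list=[6, 7, 98, 2, 9, 3] cursor@3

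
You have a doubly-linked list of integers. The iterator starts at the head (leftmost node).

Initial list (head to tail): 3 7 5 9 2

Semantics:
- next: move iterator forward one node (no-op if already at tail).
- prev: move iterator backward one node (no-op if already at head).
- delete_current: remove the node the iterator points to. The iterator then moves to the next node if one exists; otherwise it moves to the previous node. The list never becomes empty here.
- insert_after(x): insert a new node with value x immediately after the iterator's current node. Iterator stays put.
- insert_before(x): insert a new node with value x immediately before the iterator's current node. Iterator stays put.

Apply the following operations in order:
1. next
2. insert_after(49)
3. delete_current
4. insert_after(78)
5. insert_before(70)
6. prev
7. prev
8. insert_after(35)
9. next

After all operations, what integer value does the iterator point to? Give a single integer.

Answer: 35

Derivation:
After 1 (next): list=[3, 7, 5, 9, 2] cursor@7
After 2 (insert_after(49)): list=[3, 7, 49, 5, 9, 2] cursor@7
After 3 (delete_current): list=[3, 49, 5, 9, 2] cursor@49
After 4 (insert_after(78)): list=[3, 49, 78, 5, 9, 2] cursor@49
After 5 (insert_before(70)): list=[3, 70, 49, 78, 5, 9, 2] cursor@49
After 6 (prev): list=[3, 70, 49, 78, 5, 9, 2] cursor@70
After 7 (prev): list=[3, 70, 49, 78, 5, 9, 2] cursor@3
After 8 (insert_after(35)): list=[3, 35, 70, 49, 78, 5, 9, 2] cursor@3
After 9 (next): list=[3, 35, 70, 49, 78, 5, 9, 2] cursor@35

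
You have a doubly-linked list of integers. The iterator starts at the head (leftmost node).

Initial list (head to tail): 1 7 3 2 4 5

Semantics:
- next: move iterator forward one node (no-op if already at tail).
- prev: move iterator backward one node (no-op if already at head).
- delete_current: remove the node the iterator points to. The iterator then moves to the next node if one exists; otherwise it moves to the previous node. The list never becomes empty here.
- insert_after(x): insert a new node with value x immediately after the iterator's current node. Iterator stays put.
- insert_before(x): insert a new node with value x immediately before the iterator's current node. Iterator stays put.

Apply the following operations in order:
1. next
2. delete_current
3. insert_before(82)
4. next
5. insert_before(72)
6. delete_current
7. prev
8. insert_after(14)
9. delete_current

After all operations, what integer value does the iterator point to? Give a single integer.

Answer: 14

Derivation:
After 1 (next): list=[1, 7, 3, 2, 4, 5] cursor@7
After 2 (delete_current): list=[1, 3, 2, 4, 5] cursor@3
After 3 (insert_before(82)): list=[1, 82, 3, 2, 4, 5] cursor@3
After 4 (next): list=[1, 82, 3, 2, 4, 5] cursor@2
After 5 (insert_before(72)): list=[1, 82, 3, 72, 2, 4, 5] cursor@2
After 6 (delete_current): list=[1, 82, 3, 72, 4, 5] cursor@4
After 7 (prev): list=[1, 82, 3, 72, 4, 5] cursor@72
After 8 (insert_after(14)): list=[1, 82, 3, 72, 14, 4, 5] cursor@72
After 9 (delete_current): list=[1, 82, 3, 14, 4, 5] cursor@14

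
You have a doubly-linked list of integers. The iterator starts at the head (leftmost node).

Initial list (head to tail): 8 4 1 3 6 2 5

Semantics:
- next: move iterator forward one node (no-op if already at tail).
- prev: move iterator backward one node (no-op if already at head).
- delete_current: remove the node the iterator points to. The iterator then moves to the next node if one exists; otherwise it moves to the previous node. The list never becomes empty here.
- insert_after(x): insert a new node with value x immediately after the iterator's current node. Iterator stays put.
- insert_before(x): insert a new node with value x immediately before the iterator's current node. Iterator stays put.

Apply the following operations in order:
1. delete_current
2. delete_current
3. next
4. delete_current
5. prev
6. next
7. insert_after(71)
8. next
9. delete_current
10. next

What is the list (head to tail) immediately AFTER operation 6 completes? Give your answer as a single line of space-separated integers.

After 1 (delete_current): list=[4, 1, 3, 6, 2, 5] cursor@4
After 2 (delete_current): list=[1, 3, 6, 2, 5] cursor@1
After 3 (next): list=[1, 3, 6, 2, 5] cursor@3
After 4 (delete_current): list=[1, 6, 2, 5] cursor@6
After 5 (prev): list=[1, 6, 2, 5] cursor@1
After 6 (next): list=[1, 6, 2, 5] cursor@6

Answer: 1 6 2 5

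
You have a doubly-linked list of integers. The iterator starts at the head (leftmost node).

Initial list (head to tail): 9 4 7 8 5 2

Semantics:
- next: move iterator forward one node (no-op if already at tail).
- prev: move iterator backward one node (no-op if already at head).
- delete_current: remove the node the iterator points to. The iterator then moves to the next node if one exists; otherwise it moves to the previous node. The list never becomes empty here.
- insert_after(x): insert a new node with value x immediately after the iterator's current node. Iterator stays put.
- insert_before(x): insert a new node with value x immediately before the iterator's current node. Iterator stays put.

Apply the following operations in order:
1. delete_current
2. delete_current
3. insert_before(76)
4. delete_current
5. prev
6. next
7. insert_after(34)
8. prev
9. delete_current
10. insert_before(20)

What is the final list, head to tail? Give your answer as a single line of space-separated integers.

After 1 (delete_current): list=[4, 7, 8, 5, 2] cursor@4
After 2 (delete_current): list=[7, 8, 5, 2] cursor@7
After 3 (insert_before(76)): list=[76, 7, 8, 5, 2] cursor@7
After 4 (delete_current): list=[76, 8, 5, 2] cursor@8
After 5 (prev): list=[76, 8, 5, 2] cursor@76
After 6 (next): list=[76, 8, 5, 2] cursor@8
After 7 (insert_after(34)): list=[76, 8, 34, 5, 2] cursor@8
After 8 (prev): list=[76, 8, 34, 5, 2] cursor@76
After 9 (delete_current): list=[8, 34, 5, 2] cursor@8
After 10 (insert_before(20)): list=[20, 8, 34, 5, 2] cursor@8

Answer: 20 8 34 5 2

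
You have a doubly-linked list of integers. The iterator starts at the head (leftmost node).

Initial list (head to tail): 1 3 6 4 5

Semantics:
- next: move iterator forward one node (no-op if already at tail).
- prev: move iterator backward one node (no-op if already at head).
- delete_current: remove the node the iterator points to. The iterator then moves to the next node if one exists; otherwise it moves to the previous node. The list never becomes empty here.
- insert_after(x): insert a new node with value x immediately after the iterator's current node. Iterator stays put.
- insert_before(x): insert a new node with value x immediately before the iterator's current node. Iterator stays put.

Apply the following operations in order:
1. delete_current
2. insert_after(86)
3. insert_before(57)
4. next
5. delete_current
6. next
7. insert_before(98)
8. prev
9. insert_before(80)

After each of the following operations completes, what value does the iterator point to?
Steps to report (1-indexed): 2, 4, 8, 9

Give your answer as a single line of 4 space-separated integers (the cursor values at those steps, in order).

After 1 (delete_current): list=[3, 6, 4, 5] cursor@3
After 2 (insert_after(86)): list=[3, 86, 6, 4, 5] cursor@3
After 3 (insert_before(57)): list=[57, 3, 86, 6, 4, 5] cursor@3
After 4 (next): list=[57, 3, 86, 6, 4, 5] cursor@86
After 5 (delete_current): list=[57, 3, 6, 4, 5] cursor@6
After 6 (next): list=[57, 3, 6, 4, 5] cursor@4
After 7 (insert_before(98)): list=[57, 3, 6, 98, 4, 5] cursor@4
After 8 (prev): list=[57, 3, 6, 98, 4, 5] cursor@98
After 9 (insert_before(80)): list=[57, 3, 6, 80, 98, 4, 5] cursor@98

Answer: 3 86 98 98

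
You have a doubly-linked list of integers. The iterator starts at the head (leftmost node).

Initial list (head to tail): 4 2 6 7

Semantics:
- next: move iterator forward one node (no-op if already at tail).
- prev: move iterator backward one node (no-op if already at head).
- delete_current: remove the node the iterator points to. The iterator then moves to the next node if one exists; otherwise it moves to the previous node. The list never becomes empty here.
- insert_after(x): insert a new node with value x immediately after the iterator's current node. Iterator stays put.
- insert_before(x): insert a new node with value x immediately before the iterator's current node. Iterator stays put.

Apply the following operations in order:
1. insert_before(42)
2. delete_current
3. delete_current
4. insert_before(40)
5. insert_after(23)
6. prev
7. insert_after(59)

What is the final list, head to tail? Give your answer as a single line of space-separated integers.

After 1 (insert_before(42)): list=[42, 4, 2, 6, 7] cursor@4
After 2 (delete_current): list=[42, 2, 6, 7] cursor@2
After 3 (delete_current): list=[42, 6, 7] cursor@6
After 4 (insert_before(40)): list=[42, 40, 6, 7] cursor@6
After 5 (insert_after(23)): list=[42, 40, 6, 23, 7] cursor@6
After 6 (prev): list=[42, 40, 6, 23, 7] cursor@40
After 7 (insert_after(59)): list=[42, 40, 59, 6, 23, 7] cursor@40

Answer: 42 40 59 6 23 7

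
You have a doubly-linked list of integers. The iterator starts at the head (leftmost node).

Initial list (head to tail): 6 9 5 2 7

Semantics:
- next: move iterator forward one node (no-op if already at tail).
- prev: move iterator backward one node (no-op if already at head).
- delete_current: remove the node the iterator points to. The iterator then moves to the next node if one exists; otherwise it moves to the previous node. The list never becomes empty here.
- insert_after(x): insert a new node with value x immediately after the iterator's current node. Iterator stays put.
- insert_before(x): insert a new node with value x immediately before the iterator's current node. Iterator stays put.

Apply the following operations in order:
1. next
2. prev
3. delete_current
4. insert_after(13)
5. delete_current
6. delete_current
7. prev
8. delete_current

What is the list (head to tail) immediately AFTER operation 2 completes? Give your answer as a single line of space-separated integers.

Answer: 6 9 5 2 7

Derivation:
After 1 (next): list=[6, 9, 5, 2, 7] cursor@9
After 2 (prev): list=[6, 9, 5, 2, 7] cursor@6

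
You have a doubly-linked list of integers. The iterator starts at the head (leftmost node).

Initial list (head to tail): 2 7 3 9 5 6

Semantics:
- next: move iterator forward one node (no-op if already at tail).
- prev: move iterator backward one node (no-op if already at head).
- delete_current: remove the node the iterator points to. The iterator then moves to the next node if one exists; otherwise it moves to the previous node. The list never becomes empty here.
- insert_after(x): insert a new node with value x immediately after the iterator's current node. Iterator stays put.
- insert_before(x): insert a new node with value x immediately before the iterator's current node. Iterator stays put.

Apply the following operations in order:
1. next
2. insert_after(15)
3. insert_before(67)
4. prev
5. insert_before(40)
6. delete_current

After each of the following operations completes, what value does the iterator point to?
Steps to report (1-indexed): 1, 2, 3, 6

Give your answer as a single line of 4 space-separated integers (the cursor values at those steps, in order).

Answer: 7 7 7 7

Derivation:
After 1 (next): list=[2, 7, 3, 9, 5, 6] cursor@7
After 2 (insert_after(15)): list=[2, 7, 15, 3, 9, 5, 6] cursor@7
After 3 (insert_before(67)): list=[2, 67, 7, 15, 3, 9, 5, 6] cursor@7
After 4 (prev): list=[2, 67, 7, 15, 3, 9, 5, 6] cursor@67
After 5 (insert_before(40)): list=[2, 40, 67, 7, 15, 3, 9, 5, 6] cursor@67
After 6 (delete_current): list=[2, 40, 7, 15, 3, 9, 5, 6] cursor@7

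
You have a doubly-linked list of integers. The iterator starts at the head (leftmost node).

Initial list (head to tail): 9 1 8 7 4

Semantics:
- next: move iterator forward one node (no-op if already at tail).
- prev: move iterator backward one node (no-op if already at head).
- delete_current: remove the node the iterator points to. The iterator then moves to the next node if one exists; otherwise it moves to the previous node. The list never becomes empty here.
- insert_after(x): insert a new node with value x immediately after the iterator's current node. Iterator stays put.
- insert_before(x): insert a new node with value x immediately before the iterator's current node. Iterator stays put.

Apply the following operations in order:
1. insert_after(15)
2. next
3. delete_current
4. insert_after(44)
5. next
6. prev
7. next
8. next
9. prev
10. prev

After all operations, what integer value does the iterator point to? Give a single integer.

After 1 (insert_after(15)): list=[9, 15, 1, 8, 7, 4] cursor@9
After 2 (next): list=[9, 15, 1, 8, 7, 4] cursor@15
After 3 (delete_current): list=[9, 1, 8, 7, 4] cursor@1
After 4 (insert_after(44)): list=[9, 1, 44, 8, 7, 4] cursor@1
After 5 (next): list=[9, 1, 44, 8, 7, 4] cursor@44
After 6 (prev): list=[9, 1, 44, 8, 7, 4] cursor@1
After 7 (next): list=[9, 1, 44, 8, 7, 4] cursor@44
After 8 (next): list=[9, 1, 44, 8, 7, 4] cursor@8
After 9 (prev): list=[9, 1, 44, 8, 7, 4] cursor@44
After 10 (prev): list=[9, 1, 44, 8, 7, 4] cursor@1

Answer: 1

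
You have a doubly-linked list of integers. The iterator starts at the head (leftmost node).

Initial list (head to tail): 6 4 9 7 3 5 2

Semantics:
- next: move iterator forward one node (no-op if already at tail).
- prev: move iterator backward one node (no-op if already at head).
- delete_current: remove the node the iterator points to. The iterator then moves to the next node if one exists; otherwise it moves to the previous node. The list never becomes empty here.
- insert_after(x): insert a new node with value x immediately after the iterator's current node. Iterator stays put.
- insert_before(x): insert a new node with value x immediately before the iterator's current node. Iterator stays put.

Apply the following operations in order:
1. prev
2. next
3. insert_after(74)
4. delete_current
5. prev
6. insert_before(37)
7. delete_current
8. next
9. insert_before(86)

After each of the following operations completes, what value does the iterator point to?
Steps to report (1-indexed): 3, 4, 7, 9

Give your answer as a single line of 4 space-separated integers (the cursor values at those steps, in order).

After 1 (prev): list=[6, 4, 9, 7, 3, 5, 2] cursor@6
After 2 (next): list=[6, 4, 9, 7, 3, 5, 2] cursor@4
After 3 (insert_after(74)): list=[6, 4, 74, 9, 7, 3, 5, 2] cursor@4
After 4 (delete_current): list=[6, 74, 9, 7, 3, 5, 2] cursor@74
After 5 (prev): list=[6, 74, 9, 7, 3, 5, 2] cursor@6
After 6 (insert_before(37)): list=[37, 6, 74, 9, 7, 3, 5, 2] cursor@6
After 7 (delete_current): list=[37, 74, 9, 7, 3, 5, 2] cursor@74
After 8 (next): list=[37, 74, 9, 7, 3, 5, 2] cursor@9
After 9 (insert_before(86)): list=[37, 74, 86, 9, 7, 3, 5, 2] cursor@9

Answer: 4 74 74 9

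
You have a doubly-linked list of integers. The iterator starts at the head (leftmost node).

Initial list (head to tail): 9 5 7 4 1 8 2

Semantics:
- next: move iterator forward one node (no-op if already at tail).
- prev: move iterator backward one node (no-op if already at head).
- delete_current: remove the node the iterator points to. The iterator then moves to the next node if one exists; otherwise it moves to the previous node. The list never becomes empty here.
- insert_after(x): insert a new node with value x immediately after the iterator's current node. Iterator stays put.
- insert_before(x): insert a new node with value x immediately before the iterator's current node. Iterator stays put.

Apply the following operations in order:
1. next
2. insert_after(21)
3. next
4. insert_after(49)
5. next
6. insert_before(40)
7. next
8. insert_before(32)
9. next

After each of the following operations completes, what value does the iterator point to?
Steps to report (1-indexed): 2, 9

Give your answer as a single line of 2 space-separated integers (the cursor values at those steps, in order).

Answer: 5 4

Derivation:
After 1 (next): list=[9, 5, 7, 4, 1, 8, 2] cursor@5
After 2 (insert_after(21)): list=[9, 5, 21, 7, 4, 1, 8, 2] cursor@5
After 3 (next): list=[9, 5, 21, 7, 4, 1, 8, 2] cursor@21
After 4 (insert_after(49)): list=[9, 5, 21, 49, 7, 4, 1, 8, 2] cursor@21
After 5 (next): list=[9, 5, 21, 49, 7, 4, 1, 8, 2] cursor@49
After 6 (insert_before(40)): list=[9, 5, 21, 40, 49, 7, 4, 1, 8, 2] cursor@49
After 7 (next): list=[9, 5, 21, 40, 49, 7, 4, 1, 8, 2] cursor@7
After 8 (insert_before(32)): list=[9, 5, 21, 40, 49, 32, 7, 4, 1, 8, 2] cursor@7
After 9 (next): list=[9, 5, 21, 40, 49, 32, 7, 4, 1, 8, 2] cursor@4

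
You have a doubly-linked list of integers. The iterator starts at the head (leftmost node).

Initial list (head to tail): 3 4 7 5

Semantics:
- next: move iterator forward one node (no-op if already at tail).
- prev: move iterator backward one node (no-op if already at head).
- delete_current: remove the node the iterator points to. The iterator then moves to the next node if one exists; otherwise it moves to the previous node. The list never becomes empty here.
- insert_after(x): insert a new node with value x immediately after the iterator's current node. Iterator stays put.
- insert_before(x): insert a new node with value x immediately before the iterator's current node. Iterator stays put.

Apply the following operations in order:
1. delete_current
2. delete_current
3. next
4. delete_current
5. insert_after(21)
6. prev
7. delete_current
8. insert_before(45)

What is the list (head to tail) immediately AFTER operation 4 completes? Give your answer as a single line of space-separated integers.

After 1 (delete_current): list=[4, 7, 5] cursor@4
After 2 (delete_current): list=[7, 5] cursor@7
After 3 (next): list=[7, 5] cursor@5
After 4 (delete_current): list=[7] cursor@7

Answer: 7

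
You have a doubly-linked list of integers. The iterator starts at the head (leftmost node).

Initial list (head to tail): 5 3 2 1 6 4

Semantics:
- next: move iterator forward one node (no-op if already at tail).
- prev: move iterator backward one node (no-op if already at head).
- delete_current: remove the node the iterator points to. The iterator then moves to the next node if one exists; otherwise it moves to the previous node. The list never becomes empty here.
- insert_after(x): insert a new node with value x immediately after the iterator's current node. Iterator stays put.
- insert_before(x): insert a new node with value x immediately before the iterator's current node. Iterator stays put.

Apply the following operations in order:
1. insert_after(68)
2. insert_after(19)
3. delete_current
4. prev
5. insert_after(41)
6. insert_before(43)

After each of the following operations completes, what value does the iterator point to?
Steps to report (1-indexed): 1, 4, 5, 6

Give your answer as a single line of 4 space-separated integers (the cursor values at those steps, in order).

Answer: 5 19 19 19

Derivation:
After 1 (insert_after(68)): list=[5, 68, 3, 2, 1, 6, 4] cursor@5
After 2 (insert_after(19)): list=[5, 19, 68, 3, 2, 1, 6, 4] cursor@5
After 3 (delete_current): list=[19, 68, 3, 2, 1, 6, 4] cursor@19
After 4 (prev): list=[19, 68, 3, 2, 1, 6, 4] cursor@19
After 5 (insert_after(41)): list=[19, 41, 68, 3, 2, 1, 6, 4] cursor@19
After 6 (insert_before(43)): list=[43, 19, 41, 68, 3, 2, 1, 6, 4] cursor@19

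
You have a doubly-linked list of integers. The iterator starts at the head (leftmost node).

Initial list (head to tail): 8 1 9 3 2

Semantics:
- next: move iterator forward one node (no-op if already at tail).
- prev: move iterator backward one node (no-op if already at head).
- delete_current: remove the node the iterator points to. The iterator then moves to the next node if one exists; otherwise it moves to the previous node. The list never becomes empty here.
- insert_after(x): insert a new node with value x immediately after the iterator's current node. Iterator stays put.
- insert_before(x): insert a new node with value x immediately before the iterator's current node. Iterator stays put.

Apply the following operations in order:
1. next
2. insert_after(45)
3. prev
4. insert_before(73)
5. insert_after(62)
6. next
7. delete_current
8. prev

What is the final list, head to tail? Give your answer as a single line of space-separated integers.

Answer: 73 8 1 45 9 3 2

Derivation:
After 1 (next): list=[8, 1, 9, 3, 2] cursor@1
After 2 (insert_after(45)): list=[8, 1, 45, 9, 3, 2] cursor@1
After 3 (prev): list=[8, 1, 45, 9, 3, 2] cursor@8
After 4 (insert_before(73)): list=[73, 8, 1, 45, 9, 3, 2] cursor@8
After 5 (insert_after(62)): list=[73, 8, 62, 1, 45, 9, 3, 2] cursor@8
After 6 (next): list=[73, 8, 62, 1, 45, 9, 3, 2] cursor@62
After 7 (delete_current): list=[73, 8, 1, 45, 9, 3, 2] cursor@1
After 8 (prev): list=[73, 8, 1, 45, 9, 3, 2] cursor@8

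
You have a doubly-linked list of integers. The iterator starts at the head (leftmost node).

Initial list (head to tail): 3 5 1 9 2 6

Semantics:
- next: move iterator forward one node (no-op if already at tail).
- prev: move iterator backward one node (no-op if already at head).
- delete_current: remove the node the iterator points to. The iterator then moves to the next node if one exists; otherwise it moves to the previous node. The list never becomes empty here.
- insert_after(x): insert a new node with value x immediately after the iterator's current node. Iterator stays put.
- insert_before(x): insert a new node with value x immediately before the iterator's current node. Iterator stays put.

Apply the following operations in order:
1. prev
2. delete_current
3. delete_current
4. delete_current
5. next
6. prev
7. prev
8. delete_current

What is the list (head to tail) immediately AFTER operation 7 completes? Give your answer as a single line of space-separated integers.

After 1 (prev): list=[3, 5, 1, 9, 2, 6] cursor@3
After 2 (delete_current): list=[5, 1, 9, 2, 6] cursor@5
After 3 (delete_current): list=[1, 9, 2, 6] cursor@1
After 4 (delete_current): list=[9, 2, 6] cursor@9
After 5 (next): list=[9, 2, 6] cursor@2
After 6 (prev): list=[9, 2, 6] cursor@9
After 7 (prev): list=[9, 2, 6] cursor@9

Answer: 9 2 6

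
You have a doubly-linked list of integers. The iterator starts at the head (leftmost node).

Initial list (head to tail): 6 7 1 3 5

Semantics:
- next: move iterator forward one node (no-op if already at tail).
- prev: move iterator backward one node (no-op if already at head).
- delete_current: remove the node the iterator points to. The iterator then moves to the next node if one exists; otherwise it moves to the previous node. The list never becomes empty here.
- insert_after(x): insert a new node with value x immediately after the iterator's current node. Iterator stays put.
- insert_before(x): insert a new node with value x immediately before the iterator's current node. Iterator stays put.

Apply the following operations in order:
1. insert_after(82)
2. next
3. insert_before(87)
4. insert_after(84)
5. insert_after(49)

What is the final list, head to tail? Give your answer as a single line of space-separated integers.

After 1 (insert_after(82)): list=[6, 82, 7, 1, 3, 5] cursor@6
After 2 (next): list=[6, 82, 7, 1, 3, 5] cursor@82
After 3 (insert_before(87)): list=[6, 87, 82, 7, 1, 3, 5] cursor@82
After 4 (insert_after(84)): list=[6, 87, 82, 84, 7, 1, 3, 5] cursor@82
After 5 (insert_after(49)): list=[6, 87, 82, 49, 84, 7, 1, 3, 5] cursor@82

Answer: 6 87 82 49 84 7 1 3 5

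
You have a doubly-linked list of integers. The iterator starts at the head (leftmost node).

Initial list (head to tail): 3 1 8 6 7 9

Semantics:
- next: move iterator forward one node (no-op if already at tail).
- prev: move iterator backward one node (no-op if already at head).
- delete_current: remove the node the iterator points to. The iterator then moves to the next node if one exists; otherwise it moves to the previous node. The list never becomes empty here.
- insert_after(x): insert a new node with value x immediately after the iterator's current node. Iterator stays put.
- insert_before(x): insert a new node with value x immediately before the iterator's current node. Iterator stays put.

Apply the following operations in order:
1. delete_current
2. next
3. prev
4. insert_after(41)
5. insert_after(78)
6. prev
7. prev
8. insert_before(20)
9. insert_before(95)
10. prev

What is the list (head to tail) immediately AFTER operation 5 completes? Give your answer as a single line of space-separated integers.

Answer: 1 78 41 8 6 7 9

Derivation:
After 1 (delete_current): list=[1, 8, 6, 7, 9] cursor@1
After 2 (next): list=[1, 8, 6, 7, 9] cursor@8
After 3 (prev): list=[1, 8, 6, 7, 9] cursor@1
After 4 (insert_after(41)): list=[1, 41, 8, 6, 7, 9] cursor@1
After 5 (insert_after(78)): list=[1, 78, 41, 8, 6, 7, 9] cursor@1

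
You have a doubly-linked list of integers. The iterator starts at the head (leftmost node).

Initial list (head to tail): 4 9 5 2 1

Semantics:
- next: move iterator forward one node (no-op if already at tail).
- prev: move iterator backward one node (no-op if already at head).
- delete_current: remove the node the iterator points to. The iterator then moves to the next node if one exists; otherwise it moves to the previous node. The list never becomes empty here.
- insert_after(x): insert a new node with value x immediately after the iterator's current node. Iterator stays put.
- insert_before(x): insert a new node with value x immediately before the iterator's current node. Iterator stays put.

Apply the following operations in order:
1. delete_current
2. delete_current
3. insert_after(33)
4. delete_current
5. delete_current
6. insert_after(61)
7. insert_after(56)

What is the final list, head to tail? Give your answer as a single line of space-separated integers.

After 1 (delete_current): list=[9, 5, 2, 1] cursor@9
After 2 (delete_current): list=[5, 2, 1] cursor@5
After 3 (insert_after(33)): list=[5, 33, 2, 1] cursor@5
After 4 (delete_current): list=[33, 2, 1] cursor@33
After 5 (delete_current): list=[2, 1] cursor@2
After 6 (insert_after(61)): list=[2, 61, 1] cursor@2
After 7 (insert_after(56)): list=[2, 56, 61, 1] cursor@2

Answer: 2 56 61 1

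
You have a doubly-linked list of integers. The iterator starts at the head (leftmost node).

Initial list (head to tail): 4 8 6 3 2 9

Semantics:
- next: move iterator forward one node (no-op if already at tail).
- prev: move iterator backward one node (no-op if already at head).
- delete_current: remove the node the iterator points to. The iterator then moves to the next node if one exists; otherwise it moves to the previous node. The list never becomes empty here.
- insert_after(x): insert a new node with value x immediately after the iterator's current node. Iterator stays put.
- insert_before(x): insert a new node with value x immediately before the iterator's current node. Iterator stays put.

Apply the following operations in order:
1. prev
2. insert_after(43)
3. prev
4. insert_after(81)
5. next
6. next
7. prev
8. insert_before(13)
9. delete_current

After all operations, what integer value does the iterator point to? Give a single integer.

Answer: 43

Derivation:
After 1 (prev): list=[4, 8, 6, 3, 2, 9] cursor@4
After 2 (insert_after(43)): list=[4, 43, 8, 6, 3, 2, 9] cursor@4
After 3 (prev): list=[4, 43, 8, 6, 3, 2, 9] cursor@4
After 4 (insert_after(81)): list=[4, 81, 43, 8, 6, 3, 2, 9] cursor@4
After 5 (next): list=[4, 81, 43, 8, 6, 3, 2, 9] cursor@81
After 6 (next): list=[4, 81, 43, 8, 6, 3, 2, 9] cursor@43
After 7 (prev): list=[4, 81, 43, 8, 6, 3, 2, 9] cursor@81
After 8 (insert_before(13)): list=[4, 13, 81, 43, 8, 6, 3, 2, 9] cursor@81
After 9 (delete_current): list=[4, 13, 43, 8, 6, 3, 2, 9] cursor@43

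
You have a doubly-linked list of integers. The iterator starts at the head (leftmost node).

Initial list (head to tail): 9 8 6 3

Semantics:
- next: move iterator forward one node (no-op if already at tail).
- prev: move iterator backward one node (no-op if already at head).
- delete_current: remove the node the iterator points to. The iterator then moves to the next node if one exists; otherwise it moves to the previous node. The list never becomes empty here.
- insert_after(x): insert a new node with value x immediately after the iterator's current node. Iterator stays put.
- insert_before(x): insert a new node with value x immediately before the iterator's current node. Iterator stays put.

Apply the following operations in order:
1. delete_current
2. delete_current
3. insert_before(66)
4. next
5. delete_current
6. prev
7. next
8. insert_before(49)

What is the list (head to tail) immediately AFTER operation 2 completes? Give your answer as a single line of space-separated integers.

After 1 (delete_current): list=[8, 6, 3] cursor@8
After 2 (delete_current): list=[6, 3] cursor@6

Answer: 6 3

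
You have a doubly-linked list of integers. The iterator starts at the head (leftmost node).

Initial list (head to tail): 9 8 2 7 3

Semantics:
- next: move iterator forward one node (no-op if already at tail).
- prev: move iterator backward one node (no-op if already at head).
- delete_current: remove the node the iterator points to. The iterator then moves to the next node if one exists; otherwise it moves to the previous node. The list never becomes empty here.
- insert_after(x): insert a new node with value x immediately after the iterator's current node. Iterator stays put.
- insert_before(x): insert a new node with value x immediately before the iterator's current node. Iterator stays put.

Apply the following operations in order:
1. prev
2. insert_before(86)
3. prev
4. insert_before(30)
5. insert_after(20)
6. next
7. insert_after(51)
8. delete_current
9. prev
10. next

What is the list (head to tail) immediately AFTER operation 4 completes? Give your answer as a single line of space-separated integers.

After 1 (prev): list=[9, 8, 2, 7, 3] cursor@9
After 2 (insert_before(86)): list=[86, 9, 8, 2, 7, 3] cursor@9
After 3 (prev): list=[86, 9, 8, 2, 7, 3] cursor@86
After 4 (insert_before(30)): list=[30, 86, 9, 8, 2, 7, 3] cursor@86

Answer: 30 86 9 8 2 7 3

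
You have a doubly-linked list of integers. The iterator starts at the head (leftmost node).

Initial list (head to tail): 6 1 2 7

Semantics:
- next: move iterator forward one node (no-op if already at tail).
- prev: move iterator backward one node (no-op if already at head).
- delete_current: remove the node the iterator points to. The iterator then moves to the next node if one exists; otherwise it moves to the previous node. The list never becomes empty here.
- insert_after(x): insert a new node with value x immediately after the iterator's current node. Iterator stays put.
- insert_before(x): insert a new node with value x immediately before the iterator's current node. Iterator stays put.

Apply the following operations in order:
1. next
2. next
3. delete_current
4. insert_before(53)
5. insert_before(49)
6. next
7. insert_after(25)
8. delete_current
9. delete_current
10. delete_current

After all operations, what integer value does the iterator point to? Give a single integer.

After 1 (next): list=[6, 1, 2, 7] cursor@1
After 2 (next): list=[6, 1, 2, 7] cursor@2
After 3 (delete_current): list=[6, 1, 7] cursor@7
After 4 (insert_before(53)): list=[6, 1, 53, 7] cursor@7
After 5 (insert_before(49)): list=[6, 1, 53, 49, 7] cursor@7
After 6 (next): list=[6, 1, 53, 49, 7] cursor@7
After 7 (insert_after(25)): list=[6, 1, 53, 49, 7, 25] cursor@7
After 8 (delete_current): list=[6, 1, 53, 49, 25] cursor@25
After 9 (delete_current): list=[6, 1, 53, 49] cursor@49
After 10 (delete_current): list=[6, 1, 53] cursor@53

Answer: 53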